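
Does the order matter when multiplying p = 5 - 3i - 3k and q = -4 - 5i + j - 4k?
Yes: pq = -47 - 10i + 8j - 11k ≠ -47 - 16i + 2j - 5k = qp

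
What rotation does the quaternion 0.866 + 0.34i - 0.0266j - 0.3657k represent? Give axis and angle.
axis = (0.6799, -0.0532, -0.7313), θ = π/3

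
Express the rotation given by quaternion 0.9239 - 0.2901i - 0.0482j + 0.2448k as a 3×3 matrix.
[[0.8755, -0.4244, -0.2311], [0.4803, 0.7118, 0.5124], [-0.053, -0.5596, 0.827]]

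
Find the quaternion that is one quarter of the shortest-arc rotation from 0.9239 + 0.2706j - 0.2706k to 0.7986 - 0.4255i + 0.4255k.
0.9643 - 0.1211i + 0.2158j - 0.0947k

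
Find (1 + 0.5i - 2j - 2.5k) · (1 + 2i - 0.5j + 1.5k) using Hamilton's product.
2.75 - 1.75i - 8.25j + 2.75k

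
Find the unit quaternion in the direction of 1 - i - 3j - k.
0.2887 - 0.2887i - 0.866j - 0.2887k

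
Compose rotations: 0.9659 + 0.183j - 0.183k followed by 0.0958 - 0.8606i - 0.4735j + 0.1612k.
0.2087 - 0.7741i - 0.5973j - 0.0193k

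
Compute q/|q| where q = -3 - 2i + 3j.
-0.6396 - 0.4264i + 0.6396j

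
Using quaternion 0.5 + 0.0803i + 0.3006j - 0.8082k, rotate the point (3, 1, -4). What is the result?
(-1.288, -0.334, -4.922)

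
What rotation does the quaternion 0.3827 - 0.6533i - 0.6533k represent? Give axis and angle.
axis = (-√2/2, 0, -√2/2), θ = 3π/4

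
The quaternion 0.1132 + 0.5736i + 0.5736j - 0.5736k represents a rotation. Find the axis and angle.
axis = (√3/3, √3/3, -√3/3), θ = 167°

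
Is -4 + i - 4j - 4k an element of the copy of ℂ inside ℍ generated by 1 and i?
No. The quaternion -4 + i - 4j - 4k has j-coefficient y = -4 and k-coefficient z = -4, not both zero, so it does not lie in the complex subalgebra spanned by 1 and i.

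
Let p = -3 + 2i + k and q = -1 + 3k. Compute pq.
-2i - 6j - 10k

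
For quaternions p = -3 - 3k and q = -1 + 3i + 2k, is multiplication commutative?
No: pq = 9 - 9i - 9j - 3k ≠ 9 - 9i + 9j - 3k = qp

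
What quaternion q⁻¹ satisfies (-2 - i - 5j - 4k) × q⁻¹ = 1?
-0.0435 + 0.0217i + 0.1087j + 0.087k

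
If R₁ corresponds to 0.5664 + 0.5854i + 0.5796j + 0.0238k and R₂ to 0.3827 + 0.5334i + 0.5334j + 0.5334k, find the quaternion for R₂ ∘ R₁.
-0.4173 + 0.2297i + 0.8235j + 0.3081k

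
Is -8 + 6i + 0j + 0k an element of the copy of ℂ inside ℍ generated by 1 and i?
Yes. The quaternion -8 + 6i has j- and k-coefficients y = z = 0, so it lies in the complex subalgebra spanned by 1 and i.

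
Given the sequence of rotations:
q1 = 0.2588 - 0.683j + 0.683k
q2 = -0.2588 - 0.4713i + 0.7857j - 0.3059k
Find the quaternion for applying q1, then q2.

q2 · q1 = 0.6786 + 0.2057i + 0.702j + 0.066k
0.6786 + 0.2057i + 0.702j + 0.066k


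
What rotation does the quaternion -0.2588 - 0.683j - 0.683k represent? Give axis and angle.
axis = (0, -√2/2, -√2/2), θ = 7π/6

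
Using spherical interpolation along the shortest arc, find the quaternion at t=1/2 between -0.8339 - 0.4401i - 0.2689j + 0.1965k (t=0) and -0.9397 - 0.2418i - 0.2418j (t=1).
-0.8969 - 0.3448i - 0.2583j + 0.0994k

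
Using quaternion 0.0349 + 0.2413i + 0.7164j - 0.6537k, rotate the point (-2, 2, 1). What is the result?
(2.279, -1.496, -1.252)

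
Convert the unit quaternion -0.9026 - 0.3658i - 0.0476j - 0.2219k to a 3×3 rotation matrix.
[[0.897, -0.3657, 0.2483], [0.4354, 0.6339, -0.6392], [0.0764, 0.6815, 0.7278]]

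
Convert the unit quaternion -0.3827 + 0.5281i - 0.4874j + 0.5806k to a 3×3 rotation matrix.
[[-0.1493, -0.0704, 0.9863], [-0.9592, -0.232, -0.1618], [0.2402, -0.9702, -0.0329]]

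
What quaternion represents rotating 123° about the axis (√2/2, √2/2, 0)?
0.4772 + 0.6214i + 0.6214j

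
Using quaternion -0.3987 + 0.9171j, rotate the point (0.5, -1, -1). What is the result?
(0.39, -1, 1.048)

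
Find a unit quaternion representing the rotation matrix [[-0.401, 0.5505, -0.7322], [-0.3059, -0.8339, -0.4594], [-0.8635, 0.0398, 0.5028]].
-0.2588 - 0.4822i - 0.1268j + 0.8273k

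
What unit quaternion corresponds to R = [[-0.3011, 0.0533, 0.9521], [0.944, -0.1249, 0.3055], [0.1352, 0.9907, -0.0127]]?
0.3746 + 0.4573i + 0.5452j + 0.5944k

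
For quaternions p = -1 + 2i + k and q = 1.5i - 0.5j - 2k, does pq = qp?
No: pq = -1 - i + 6j + k ≠ -1 - 2i - 5j + 3k = qp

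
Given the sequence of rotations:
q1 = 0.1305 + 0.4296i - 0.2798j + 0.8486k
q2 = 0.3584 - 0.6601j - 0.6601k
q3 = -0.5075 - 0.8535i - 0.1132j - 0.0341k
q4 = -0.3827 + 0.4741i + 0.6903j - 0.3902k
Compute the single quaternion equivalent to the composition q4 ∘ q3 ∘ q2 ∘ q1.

q2 · q1 = 0.4222 - 0.5909i - 0.47j + 0.5016k
q3 · q2 · q1 = -0.7547 - 0.1333i + 0.639j + 0.0653k
q4 · q3 · q2 · q1 = -0.0636 - 0.0124i - 0.7445j + 0.6645k
-0.0636 - 0.0124i - 0.7445j + 0.6645k


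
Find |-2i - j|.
√5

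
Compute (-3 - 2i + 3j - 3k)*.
-3 + 2i - 3j + 3k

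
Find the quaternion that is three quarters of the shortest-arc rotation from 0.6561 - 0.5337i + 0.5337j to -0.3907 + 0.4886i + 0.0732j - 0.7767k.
0.5183 - 0.5617i + 0.1009j + 0.637k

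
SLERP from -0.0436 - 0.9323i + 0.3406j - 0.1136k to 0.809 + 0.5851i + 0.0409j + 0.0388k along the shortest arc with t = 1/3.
-0.3427 - 0.9049i + 0.2327j - 0.0978k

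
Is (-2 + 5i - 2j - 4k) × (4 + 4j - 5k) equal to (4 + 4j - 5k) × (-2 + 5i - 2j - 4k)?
No: pq = -20 + 46i + 9j + 14k ≠ -20 - 6i - 41j - 26k = qp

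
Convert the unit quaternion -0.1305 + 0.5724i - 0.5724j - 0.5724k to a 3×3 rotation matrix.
[[-0.3106, -0.8047, -0.5059], [-0.5059, -0.3106, 0.8047], [-0.8047, 0.5059, -0.3106]]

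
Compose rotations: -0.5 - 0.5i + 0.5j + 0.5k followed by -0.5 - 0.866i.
-0.183 + 0.683i + 0.183j - 0.683k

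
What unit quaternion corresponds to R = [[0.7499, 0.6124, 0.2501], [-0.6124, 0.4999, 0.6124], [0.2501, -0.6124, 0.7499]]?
0.866 - 0.3536i - 0.3536k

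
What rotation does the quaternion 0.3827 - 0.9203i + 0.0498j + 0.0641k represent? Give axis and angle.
axis = (-0.9961, 0.0539, 0.0694), θ = 3π/4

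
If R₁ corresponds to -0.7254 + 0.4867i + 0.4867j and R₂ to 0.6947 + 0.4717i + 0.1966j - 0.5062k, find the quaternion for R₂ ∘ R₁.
-0.8292 + 0.2423i - 0.0509j + 0.5011k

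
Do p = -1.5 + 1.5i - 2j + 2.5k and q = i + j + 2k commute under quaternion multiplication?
No: pq = -4.5 - 8i - 2j + 0.5k ≠ -4.5 + 5i - j - 6.5k = qp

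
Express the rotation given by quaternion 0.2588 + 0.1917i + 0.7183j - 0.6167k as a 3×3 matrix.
[[-0.7925, 0.5946, 0.1353], [-0.0438, 0.1659, -0.9852], [-0.6082, -0.7867, -0.1054]]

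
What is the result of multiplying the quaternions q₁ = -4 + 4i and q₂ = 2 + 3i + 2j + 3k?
-20 - 4i - 20j - 4k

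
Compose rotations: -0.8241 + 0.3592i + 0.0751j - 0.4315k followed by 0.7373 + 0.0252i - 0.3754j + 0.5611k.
-0.3464 + 0.3639i + 0.5772j - 0.6438k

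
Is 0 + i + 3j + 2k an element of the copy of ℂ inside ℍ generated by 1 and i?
No. The quaternion i + 3j + 2k has j-coefficient y = 3 and k-coefficient z = 2, not both zero, so it does not lie in the complex subalgebra spanned by 1 and i.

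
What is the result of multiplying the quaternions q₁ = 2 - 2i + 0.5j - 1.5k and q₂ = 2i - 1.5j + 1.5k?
7 + 2.5i - 3j + 5k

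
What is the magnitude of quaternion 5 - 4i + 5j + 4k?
√82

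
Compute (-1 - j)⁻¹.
-0.5 + 0.5j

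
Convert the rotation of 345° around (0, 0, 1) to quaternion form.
-0.9914 + 0.1305k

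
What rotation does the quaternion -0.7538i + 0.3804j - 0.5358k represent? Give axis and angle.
axis = (-0.7538, 0.3804, -0.5358), θ = π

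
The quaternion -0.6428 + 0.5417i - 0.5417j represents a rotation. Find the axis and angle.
axis = (√2/2, -√2/2, 0), θ = 260°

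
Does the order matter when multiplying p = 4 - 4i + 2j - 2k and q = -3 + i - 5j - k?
Yes: pq = 4i - 32j + 20k ≠ 28i - 20j - 16k = qp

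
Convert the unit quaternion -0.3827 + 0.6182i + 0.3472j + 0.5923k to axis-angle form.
axis = (0.6691, 0.3758, 0.6411), θ = 5π/4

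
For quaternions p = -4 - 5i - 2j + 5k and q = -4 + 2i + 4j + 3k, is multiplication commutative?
No: pq = 19 - 14i + 17j - 48k ≠ 19 + 38i - 33j - 16k = qp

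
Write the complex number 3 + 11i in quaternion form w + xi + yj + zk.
3 + 11i + 0j + 0k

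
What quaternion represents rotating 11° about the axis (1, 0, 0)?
0.9954 + 0.0958i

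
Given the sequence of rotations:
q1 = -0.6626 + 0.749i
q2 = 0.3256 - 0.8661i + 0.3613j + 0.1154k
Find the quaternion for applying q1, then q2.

q2 · q1 = 0.433 + 0.8178i - 0.153j - 0.3471k
0.433 + 0.8178i - 0.153j - 0.3471k


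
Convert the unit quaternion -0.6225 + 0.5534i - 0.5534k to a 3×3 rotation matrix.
[[0.3875, -0.689, -0.6125], [0.689, -0.225, 0.689], [-0.6125, -0.689, 0.3875]]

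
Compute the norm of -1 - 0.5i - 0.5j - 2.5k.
2.784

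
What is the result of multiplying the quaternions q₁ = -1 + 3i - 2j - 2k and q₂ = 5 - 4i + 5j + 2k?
21 + 25i - 13j - 5k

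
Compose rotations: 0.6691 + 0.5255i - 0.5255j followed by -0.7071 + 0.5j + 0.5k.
-0.2104 - 0.1088i + 0.9689j + 0.0718k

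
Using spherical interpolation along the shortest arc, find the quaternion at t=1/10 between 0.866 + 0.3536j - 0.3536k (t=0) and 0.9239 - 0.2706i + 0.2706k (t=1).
0.8982 - 0.0301i + 0.3248j - 0.2948k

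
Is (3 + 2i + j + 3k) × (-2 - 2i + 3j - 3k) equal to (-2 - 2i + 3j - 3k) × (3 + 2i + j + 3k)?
No: pq = 4 - 22i + 7j - 7k ≠ 4 + 2i + 7j - 23k = qp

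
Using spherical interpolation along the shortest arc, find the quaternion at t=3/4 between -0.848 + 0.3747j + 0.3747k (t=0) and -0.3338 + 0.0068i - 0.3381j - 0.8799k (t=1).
-0.001 - 0.006i + 0.4275j + 0.904k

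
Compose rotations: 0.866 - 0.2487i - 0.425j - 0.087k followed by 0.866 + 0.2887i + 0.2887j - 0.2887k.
0.9193 - 0.1132i - 0.0211j - 0.3763k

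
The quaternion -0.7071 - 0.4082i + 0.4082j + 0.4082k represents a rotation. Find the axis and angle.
axis = (-√3/3, √3/3, √3/3), θ = 3π/2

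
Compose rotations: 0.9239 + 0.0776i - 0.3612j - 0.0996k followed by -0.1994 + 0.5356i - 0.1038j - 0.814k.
-0.3444 + 0.1957i - 0.0337j - 0.9176k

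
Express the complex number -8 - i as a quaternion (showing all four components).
-8 - i + 0j + 0k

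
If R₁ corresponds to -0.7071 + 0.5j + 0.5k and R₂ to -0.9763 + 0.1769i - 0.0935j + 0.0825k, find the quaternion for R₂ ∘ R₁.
0.6958 - 0.2131i - 0.5105j - 0.458k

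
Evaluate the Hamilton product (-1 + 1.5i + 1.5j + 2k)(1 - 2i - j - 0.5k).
4.5 + 4.75i - 0.75j + 4k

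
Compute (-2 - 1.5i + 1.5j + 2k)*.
-2 + 1.5i - 1.5j - 2k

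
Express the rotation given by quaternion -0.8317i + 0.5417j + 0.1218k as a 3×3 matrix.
[[0.3835, -0.9011, -0.2026], [-0.9011, -0.4131, 0.132], [-0.2026, 0.132, -0.9703]]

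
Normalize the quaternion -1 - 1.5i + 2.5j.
-0.3244 - 0.4867i + 0.8111j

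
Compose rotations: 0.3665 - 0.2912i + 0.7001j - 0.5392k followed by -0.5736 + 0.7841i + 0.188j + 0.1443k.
-0.0357 + 0.252i + 0.0481j + 0.9659k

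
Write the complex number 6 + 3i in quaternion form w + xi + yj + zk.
6 + 3i + 0j + 0k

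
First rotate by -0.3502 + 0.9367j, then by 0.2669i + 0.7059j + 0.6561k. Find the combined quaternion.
-0.6612 - 0.708i - 0.2472j + 0.0202k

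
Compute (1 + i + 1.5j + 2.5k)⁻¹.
0.0952 - 0.0952i - 0.1429j - 0.2381k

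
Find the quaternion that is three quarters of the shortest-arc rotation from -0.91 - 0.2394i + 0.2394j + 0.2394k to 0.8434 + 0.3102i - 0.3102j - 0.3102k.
-0.8616 - 0.293i + 0.293j + 0.293k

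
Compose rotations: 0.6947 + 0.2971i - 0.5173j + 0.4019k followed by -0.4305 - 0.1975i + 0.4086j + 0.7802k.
-0.3426 + 0.3027i + 0.8177j + 0.3498k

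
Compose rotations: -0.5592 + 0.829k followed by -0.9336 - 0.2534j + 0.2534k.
0.312 - 0.2101i + 0.1417j - 0.9157k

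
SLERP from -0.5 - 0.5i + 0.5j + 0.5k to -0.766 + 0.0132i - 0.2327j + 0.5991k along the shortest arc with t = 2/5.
-0.6858 - 0.3277i + 0.2268j + 0.6091k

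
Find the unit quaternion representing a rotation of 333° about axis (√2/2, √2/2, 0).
-0.9724 + 0.1651i + 0.1651j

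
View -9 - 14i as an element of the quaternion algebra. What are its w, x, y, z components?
-9 - 14i + 0j + 0k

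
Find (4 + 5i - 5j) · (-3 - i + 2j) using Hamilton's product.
3 - 19i + 23j + 5k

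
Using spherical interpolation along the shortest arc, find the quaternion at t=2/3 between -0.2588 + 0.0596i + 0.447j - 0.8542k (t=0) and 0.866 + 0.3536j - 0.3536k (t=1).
0.5771 + 0.0264i + 0.4801j - 0.6601k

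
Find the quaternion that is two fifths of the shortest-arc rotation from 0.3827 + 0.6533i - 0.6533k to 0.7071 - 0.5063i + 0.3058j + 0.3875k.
-0.0825 + 0.7256i - 0.1546j - 0.6655k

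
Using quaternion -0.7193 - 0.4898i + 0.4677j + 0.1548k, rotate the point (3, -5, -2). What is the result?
(4.37, -3.284, -2.849)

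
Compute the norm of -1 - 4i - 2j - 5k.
√46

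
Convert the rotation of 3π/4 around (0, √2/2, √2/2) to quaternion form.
0.3827 + 0.6533j + 0.6533k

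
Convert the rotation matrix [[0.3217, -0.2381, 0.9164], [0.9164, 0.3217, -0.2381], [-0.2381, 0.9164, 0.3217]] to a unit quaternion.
0.7009 + 0.4118i + 0.4118j + 0.4118k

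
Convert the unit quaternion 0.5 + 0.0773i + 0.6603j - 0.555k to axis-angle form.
axis = (0.0893, 0.7625, -0.6409), θ = 2π/3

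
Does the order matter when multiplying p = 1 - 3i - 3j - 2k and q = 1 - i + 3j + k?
Yes: pq = 9 - i + 5j - 13k ≠ 9 - 7i - 5j + 11k = qp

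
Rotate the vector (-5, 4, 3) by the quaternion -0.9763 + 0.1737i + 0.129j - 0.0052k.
(-5.456, 4.497, 0.107)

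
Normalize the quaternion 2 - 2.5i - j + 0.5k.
0.5898 - 0.7372i - 0.2949j + 0.1474k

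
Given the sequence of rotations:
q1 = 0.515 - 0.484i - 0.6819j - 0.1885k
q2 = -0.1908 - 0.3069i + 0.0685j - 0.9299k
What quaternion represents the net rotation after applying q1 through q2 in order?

q2 · q1 = -0.3754 - 0.7127i + 0.5576j - 0.2005k
-0.3754 - 0.7127i + 0.5576j - 0.2005k


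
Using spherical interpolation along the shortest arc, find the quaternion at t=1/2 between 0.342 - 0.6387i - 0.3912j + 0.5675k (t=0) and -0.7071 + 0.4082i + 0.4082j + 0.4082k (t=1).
0.6202 - 0.6189i - 0.4726j + 0.0942k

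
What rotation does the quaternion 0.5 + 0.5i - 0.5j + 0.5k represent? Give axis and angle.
axis = (√3/3, -√3/3, √3/3), θ = 2π/3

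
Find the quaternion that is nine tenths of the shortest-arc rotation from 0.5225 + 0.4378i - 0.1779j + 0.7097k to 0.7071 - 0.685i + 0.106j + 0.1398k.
0.7596 - 0.6007i + 0.0772j + 0.237k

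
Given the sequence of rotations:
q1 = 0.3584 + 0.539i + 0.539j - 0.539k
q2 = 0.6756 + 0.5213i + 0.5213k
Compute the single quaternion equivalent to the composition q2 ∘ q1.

q2 · q1 = 0.2421 + 0.27i + 0.9261j + 0.1037k
0.2421 + 0.27i + 0.9261j + 0.1037k


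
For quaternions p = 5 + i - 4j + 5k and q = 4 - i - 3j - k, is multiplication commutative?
No: pq = 14 + 18i - 35j + 8k ≠ 14 - 20i - 27j + 22k = qp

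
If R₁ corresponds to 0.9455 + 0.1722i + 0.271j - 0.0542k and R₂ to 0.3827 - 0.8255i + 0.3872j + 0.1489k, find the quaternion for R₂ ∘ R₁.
0.4071 - 0.7759i + 0.4507j - 0.1703k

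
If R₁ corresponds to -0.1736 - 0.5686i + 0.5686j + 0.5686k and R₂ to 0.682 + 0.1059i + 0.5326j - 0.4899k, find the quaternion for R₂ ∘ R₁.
-0.0825 + 0.1752i + 0.5137j + 0.8359k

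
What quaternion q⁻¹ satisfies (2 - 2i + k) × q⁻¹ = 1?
0.2222 + 0.2222i - 0.1111k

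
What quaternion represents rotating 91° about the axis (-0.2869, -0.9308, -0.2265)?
0.7009 - 0.2046i - 0.6639j - 0.1616k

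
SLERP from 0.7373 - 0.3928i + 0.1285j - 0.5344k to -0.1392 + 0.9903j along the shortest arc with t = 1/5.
0.6544 - 0.3712i + 0.4229j - 0.505k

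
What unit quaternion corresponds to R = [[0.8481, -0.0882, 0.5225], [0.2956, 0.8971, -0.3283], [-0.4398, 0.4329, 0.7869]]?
0.9397 + 0.2025i + 0.256j + 0.1021k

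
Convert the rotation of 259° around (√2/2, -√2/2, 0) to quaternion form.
-0.6361 + 0.5456i - 0.5456j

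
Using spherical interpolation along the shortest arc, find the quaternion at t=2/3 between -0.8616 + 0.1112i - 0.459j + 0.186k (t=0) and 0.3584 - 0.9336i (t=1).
-0.6245 + 0.7543i - 0.1878j + 0.0761k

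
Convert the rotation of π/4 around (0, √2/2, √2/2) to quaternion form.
0.9239 + 0.2706j + 0.2706k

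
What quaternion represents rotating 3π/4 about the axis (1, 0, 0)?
0.3827 + 0.9239i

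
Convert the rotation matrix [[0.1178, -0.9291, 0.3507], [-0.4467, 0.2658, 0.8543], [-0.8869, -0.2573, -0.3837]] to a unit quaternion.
0.5 - 0.5558i + 0.6188j + 0.2412k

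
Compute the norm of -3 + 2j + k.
√14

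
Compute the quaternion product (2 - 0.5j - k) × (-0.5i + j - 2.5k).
-2 + 1.25i + 2.5j - 5.25k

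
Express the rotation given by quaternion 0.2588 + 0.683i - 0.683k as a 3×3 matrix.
[[0.067, 0.3535, -0.933], [-0.3535, -0.866, -0.3535], [-0.933, 0.3535, 0.067]]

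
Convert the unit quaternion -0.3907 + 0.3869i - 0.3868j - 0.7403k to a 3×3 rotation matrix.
[[-0.3953, -0.8778, -0.2706], [0.2792, -0.3955, 0.875], [-0.8751, 0.2704, 0.4014]]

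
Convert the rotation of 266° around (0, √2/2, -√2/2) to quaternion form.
-0.682 + 0.5171j - 0.5171k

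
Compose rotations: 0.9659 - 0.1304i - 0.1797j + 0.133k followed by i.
0.1304 + 0.9659i - 0.133j - 0.1797k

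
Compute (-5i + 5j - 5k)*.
5i - 5j + 5k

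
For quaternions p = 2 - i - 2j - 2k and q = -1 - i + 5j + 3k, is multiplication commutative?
No: pq = 13 + 3i + 17j + k ≠ 13 - 5i + 7j + 15k = qp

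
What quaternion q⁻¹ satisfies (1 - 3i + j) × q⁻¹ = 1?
0.0909 + 0.2727i - 0.0909j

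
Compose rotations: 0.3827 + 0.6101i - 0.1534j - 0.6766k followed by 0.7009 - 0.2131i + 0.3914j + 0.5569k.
0.8351 + 0.1667i + 0.2379j - 0.4672k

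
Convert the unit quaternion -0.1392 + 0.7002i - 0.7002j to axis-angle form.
axis = (√2/2, -√2/2, 0), θ = 196°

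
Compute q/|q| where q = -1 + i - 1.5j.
-0.4851 + 0.4851i - 0.7276j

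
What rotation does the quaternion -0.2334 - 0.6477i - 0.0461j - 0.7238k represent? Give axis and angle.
axis = (-0.6661, -0.0474, -0.7444), θ = 207°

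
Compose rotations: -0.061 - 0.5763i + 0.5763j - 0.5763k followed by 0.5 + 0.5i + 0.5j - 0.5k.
-0.3186 - 0.3186i + 0.8339j + 0.3186k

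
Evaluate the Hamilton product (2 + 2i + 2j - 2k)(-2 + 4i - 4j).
-4 - 4i - 20j - 12k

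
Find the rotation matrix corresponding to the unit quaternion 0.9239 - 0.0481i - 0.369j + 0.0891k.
[[0.7118, -0.1291, -0.6904], [0.2001, 0.9795, 0.0231], [0.6733, -0.1546, 0.7231]]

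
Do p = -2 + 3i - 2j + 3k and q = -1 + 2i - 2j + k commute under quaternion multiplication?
No: pq = -11 - 3i + 9j - 7k ≠ -11 - 11i + 3j - 3k = qp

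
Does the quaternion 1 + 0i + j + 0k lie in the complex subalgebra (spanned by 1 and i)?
No. The quaternion 1 + j has j-coefficient y = 1 and k-coefficient z = 0, not both zero, so it does not lie in the complex subalgebra spanned by 1 and i.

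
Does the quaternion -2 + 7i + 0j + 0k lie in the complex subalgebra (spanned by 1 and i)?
Yes. The quaternion -2 + 7i has j- and k-coefficients y = z = 0, so it lies in the complex subalgebra spanned by 1 and i.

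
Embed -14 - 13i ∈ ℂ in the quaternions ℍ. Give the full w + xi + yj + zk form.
-14 - 13i + 0j + 0k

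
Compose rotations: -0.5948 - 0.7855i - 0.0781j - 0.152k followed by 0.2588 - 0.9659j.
-0.2294 - 0.0565i + 0.5543j - 0.7981k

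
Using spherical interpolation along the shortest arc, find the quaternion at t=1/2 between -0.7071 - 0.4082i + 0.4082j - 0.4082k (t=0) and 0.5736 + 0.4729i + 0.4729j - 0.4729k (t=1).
-0.8224 - 0.5658i - 0.0415j + 0.0415k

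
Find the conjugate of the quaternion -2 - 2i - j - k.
-2 + 2i + j + k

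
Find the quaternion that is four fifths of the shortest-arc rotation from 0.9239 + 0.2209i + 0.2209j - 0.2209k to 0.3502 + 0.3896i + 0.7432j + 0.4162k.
0.5249 + 0.3888i + 0.6931j + 0.3048k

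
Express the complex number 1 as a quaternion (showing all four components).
1 + 0i + 0j + 0k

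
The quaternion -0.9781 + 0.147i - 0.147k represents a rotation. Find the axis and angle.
axis = (√2/2, 0, -√2/2), θ = 336°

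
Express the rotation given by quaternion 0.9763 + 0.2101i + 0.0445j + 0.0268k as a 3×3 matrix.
[[0.9946, -0.0336, 0.0982], [0.071, 0.9103, -0.4079], [-0.0756, 0.4126, 0.9078]]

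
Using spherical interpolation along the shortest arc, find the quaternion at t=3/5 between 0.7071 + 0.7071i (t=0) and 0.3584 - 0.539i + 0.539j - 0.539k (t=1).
0.1138 + 0.8028i - 0.4138j + 0.4138k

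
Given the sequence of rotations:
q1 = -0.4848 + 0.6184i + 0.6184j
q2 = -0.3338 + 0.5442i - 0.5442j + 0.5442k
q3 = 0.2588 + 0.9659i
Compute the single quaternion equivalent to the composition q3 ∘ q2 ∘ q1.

q2 · q1 = 0.1618 - 0.8068i + 0.3939j + 0.4092k
q3 · q2 · q1 = 0.8212 - 0.0525i - 0.2933j + 0.4864k
0.8212 - 0.0525i - 0.2933j + 0.4864k


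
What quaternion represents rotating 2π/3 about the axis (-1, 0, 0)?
0.5 - 0.866i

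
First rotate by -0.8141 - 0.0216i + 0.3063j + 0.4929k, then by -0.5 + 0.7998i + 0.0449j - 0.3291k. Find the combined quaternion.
0.5728 - 0.5174i - 0.5768j + 0.2674k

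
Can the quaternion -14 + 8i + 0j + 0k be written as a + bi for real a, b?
Yes. The quaternion -14 + 8i has j- and k-coefficients y = z = 0, so it lies in the complex subalgebra spanned by 1 and i.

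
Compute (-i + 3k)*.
i - 3k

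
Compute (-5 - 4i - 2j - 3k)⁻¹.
-0.0926 + 0.0741i + 0.037j + 0.0556k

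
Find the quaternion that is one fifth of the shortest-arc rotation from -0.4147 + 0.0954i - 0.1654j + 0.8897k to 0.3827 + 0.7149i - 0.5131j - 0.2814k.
-0.4747 - 0.1062i - 0.0107j + 0.8736k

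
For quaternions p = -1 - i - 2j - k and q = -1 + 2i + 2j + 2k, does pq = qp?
No: pq = 9 - 3i + k ≠ 9 + i - 3k = qp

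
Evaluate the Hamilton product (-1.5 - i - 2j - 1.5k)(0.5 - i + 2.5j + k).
4.75 + 2.75i - 2.25j - 6.75k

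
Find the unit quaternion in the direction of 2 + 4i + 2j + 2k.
0.378 + 0.7559i + 0.378j + 0.378k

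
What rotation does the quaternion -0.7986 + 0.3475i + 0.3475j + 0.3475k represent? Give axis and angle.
axis = (√3/3, √3/3, √3/3), θ = 286°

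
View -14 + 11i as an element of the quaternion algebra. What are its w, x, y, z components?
-14 + 11i + 0j + 0k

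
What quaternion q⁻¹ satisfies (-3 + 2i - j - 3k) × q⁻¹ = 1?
-0.1304 - 0.087i + 0.0435j + 0.1304k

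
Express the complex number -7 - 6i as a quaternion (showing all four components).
-7 - 6i + 0j + 0k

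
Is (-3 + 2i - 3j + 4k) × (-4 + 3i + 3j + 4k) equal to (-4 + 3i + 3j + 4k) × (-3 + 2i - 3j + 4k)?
No: pq = -1 - 41i + 7j - 13k ≠ -1 + 7i - j - 43k = qp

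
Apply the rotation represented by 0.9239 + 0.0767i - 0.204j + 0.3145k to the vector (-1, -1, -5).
(1.537, 0.01, -4.964)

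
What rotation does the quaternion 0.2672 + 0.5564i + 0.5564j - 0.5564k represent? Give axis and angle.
axis = (√3/3, √3/3, -√3/3), θ = 149°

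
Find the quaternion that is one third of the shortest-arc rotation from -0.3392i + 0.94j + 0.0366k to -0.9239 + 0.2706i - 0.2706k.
0.4368 - 0.411i + 0.7844j + 0.1585k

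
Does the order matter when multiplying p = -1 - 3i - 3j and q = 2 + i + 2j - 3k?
Yes: pq = 7 + 2i - 17j ≠ 7 - 16i + j + 6k = qp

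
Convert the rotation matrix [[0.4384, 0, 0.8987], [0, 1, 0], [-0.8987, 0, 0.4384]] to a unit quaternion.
0.8481 + 0.5299j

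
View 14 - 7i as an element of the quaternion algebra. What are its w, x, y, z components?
14 - 7i + 0j + 0k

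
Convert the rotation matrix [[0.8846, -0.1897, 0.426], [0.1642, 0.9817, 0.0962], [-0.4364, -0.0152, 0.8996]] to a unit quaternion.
0.9703 - 0.0287i + 0.2222j + 0.0912k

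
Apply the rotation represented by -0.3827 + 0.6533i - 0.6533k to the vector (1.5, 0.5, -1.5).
(1.25, -0.354, -1.75)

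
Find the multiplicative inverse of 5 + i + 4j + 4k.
0.0862 - 0.0172i - 0.069j - 0.069k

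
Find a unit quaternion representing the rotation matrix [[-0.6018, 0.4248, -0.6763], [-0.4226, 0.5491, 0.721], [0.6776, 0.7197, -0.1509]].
-0.4462 + 0.0007i + 0.7586j + 0.4748k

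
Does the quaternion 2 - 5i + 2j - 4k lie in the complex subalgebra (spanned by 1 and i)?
No. The quaternion 2 - 5i + 2j - 4k has j-coefficient y = 2 and k-coefficient z = -4, not both zero, so it does not lie in the complex subalgebra spanned by 1 and i.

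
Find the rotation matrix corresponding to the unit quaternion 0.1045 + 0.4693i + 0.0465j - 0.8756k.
[[-0.5377, 0.2266, -0.8121], [-0.1394, -0.9738, -0.1795], [-0.8316, 0.0167, 0.5552]]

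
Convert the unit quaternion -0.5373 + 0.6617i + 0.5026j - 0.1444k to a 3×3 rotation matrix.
[[0.4531, 0.51, -0.7312], [0.8203, 0.0826, 0.5659], [0.349, -0.8562, -0.3809]]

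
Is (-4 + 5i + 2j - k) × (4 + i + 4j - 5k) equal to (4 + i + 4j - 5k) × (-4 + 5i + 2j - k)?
No: pq = -34 + 10i + 16j + 34k ≠ -34 + 22i - 32j - 2k = qp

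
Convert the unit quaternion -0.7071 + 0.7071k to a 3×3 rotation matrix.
[[0, 1, 0], [-1, 0, 0], [0, 0, 1]]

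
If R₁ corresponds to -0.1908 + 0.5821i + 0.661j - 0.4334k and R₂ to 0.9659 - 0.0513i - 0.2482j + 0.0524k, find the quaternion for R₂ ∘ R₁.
0.0323 + 0.645i + 0.6941j - 0.3181k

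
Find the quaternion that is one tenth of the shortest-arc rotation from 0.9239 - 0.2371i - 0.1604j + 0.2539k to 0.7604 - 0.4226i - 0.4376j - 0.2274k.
0.9229 - 0.2611i - 0.1928j + 0.2071k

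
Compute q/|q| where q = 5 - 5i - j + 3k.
0.6455 - 0.6455i - 0.1291j + 0.3873k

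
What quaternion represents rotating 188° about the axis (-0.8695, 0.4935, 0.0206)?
-0.0698 - 0.8674i + 0.4923j + 0.0205k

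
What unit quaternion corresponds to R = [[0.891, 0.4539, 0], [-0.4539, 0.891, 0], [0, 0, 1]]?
0.9724 - 0.2334k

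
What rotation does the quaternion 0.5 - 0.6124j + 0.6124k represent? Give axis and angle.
axis = (0, -√2/2, √2/2), θ = 2π/3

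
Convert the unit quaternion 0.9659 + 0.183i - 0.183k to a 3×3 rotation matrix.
[[0.933, 0.3535, -0.067], [-0.3535, 0.866, -0.3535], [-0.067, 0.3535, 0.933]]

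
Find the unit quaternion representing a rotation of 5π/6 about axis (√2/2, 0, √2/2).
0.2588 + 0.683i + 0.683k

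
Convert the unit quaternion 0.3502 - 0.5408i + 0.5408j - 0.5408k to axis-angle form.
axis = (-√3/3, √3/3, -√3/3), θ = 139°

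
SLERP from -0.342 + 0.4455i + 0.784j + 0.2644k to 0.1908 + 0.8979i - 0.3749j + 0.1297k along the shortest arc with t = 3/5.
-0.0436 + 0.9555i + 0.1489j + 0.251k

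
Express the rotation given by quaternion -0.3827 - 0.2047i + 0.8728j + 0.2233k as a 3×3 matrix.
[[-0.6233, -0.1864, -0.7595], [-0.5282, 0.8165, 0.2331], [0.5766, 0.5465, -0.6074]]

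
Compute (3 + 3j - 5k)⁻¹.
0.0698 - 0.0698j + 0.1163k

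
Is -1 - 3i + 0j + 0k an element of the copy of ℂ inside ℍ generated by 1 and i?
Yes. The quaternion -1 - 3i has j- and k-coefficients y = z = 0, so it lies in the complex subalgebra spanned by 1 and i.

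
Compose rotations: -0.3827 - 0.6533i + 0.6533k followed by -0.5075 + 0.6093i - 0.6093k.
0.9903 + 0.0984i - 0.0984k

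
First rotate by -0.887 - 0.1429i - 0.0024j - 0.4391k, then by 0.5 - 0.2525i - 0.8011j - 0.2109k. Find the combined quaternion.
-0.5741 + 0.5038i + 0.6286j - 0.1464k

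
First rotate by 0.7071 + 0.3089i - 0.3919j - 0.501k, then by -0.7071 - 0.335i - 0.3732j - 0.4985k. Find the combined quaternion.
-0.7925 - 0.4637i - 0.3086j + 0.2483k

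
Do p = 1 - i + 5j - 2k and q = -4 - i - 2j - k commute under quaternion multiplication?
No: pq = 3 - 6i - 21j + 14k ≠ 3 + 12i - 23j = qp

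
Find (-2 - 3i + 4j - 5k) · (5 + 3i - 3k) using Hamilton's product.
-16 - 33i - 4j - 31k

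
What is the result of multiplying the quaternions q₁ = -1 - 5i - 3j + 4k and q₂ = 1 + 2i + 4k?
-7 - 19i + 25j + 6k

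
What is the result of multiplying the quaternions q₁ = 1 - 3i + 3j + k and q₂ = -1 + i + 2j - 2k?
-2 - 4i - 6j - 12k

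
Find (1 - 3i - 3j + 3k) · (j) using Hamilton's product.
3 - 3i + j - 3k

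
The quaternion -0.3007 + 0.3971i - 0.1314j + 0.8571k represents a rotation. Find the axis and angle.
axis = (0.4164, -0.1378, 0.8987), θ = 215°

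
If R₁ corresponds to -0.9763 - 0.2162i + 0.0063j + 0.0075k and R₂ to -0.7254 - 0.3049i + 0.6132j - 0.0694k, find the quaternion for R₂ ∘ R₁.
0.6389 + 0.4595i - 0.5859j + 0.193k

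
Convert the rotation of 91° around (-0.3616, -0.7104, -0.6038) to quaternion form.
0.7009 - 0.2579i - 0.5067j - 0.4307k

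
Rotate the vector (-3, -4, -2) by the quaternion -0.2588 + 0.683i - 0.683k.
(3.079, 1.696, 4.079)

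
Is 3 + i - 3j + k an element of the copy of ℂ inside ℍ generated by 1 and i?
No. The quaternion 3 + i - 3j + k has j-coefficient y = -3 and k-coefficient z = 1, not both zero, so it does not lie in the complex subalgebra spanned by 1 and i.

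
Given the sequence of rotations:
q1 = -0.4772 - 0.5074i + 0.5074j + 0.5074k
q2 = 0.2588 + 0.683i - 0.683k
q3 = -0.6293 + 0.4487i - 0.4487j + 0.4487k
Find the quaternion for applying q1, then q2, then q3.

q2 · q1 = 0.5696 - 0.1107i + 0.1313j + 0.8038k
q3 · q2 · q1 = -0.6105 - 0.0943i - 0.7485j - 0.241k
-0.6105 - 0.0943i - 0.7485j - 0.241k


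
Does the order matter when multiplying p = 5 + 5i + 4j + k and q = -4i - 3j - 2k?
Yes: pq = 34 - 25i - 9j - 9k ≠ 34 - 15i - 21j - 11k = qp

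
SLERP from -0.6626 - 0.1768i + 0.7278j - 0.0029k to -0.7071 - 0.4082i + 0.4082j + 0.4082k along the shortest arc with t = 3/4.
-0.7184 - 0.3605i + 0.5058j + 0.3131k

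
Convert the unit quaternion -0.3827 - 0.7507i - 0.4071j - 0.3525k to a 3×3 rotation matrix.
[[0.42, 0.3414, 0.8408], [0.881, -0.3756, -0.2876], [0.2176, 0.8616, -0.4586]]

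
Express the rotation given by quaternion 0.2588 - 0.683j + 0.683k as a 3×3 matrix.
[[-0.866, -0.3535, -0.3535], [0.3535, 0.067, -0.933], [0.3535, -0.933, 0.067]]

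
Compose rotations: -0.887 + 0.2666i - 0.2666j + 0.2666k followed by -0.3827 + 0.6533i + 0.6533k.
-0.0089 - 0.5073i + 0.102j - 0.8557k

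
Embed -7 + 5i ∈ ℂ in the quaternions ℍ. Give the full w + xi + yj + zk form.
-7 + 5i + 0j + 0k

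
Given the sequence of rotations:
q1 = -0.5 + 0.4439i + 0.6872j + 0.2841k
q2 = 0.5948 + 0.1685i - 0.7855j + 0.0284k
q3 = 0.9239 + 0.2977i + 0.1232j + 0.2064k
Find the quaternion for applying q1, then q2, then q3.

q2 · q1 = 0.1595 - 0.0629i + 0.7662j + 0.6193k
q3 · q2 · q1 = -0.0561 - 0.0925i + 0.5302j + 0.8409k
-0.0561 - 0.0925i + 0.5302j + 0.8409k


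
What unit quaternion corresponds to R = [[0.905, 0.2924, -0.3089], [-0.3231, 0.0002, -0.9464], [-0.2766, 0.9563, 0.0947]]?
0.7071 + 0.6727i - 0.0114j - 0.2176k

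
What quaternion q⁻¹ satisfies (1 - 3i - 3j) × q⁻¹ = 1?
0.0526 + 0.1579i + 0.1579j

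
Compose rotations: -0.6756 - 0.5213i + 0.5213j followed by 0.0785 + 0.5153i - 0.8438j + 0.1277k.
0.6555 - 0.4556i + 0.5444j - 0.2575k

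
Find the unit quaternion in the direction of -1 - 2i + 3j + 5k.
-0.1601 - 0.3203i + 0.4804j + 0.8006k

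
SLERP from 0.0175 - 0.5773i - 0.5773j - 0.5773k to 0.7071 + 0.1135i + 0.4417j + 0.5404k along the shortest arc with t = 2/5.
-0.3067 - 0.4301i - 0.5778j - 0.6222k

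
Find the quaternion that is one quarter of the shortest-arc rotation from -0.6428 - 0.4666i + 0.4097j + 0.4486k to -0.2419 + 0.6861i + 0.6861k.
-0.6552 - 0.1715i + 0.3632j + 0.6398k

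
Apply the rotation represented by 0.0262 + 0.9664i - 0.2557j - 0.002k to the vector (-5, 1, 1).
(-4.858, 1.554, -0.995)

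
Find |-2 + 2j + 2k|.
√12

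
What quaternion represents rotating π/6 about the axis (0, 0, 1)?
0.9659 + 0.2588k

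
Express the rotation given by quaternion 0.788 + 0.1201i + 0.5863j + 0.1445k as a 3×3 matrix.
[[0.2707, -0.0869, 0.9587], [0.3686, 0.9294, -0.0198], [-0.8893, 0.3587, 0.2837]]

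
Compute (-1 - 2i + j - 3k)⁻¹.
-0.0667 + 0.1333i - 0.0667j + 0.2k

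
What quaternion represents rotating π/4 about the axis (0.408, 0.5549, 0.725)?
0.9239 + 0.1561i + 0.2124j + 0.2774k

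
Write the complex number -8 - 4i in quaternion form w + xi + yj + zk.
-8 - 4i + 0j + 0k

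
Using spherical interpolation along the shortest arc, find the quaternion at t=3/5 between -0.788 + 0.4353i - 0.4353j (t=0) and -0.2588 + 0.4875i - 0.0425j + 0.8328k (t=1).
-0.5584 + 0.5469i - 0.239j + 0.5762k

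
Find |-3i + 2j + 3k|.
√22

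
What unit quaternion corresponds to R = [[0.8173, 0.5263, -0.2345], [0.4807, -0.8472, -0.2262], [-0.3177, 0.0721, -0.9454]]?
0.0785 + 0.95i + 0.265j - 0.1453k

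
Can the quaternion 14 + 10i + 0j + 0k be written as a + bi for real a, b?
Yes. The quaternion 14 + 10i has j- and k-coefficients y = z = 0, so it lies in the complex subalgebra spanned by 1 and i.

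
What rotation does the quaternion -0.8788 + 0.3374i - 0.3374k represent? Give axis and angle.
axis = (√2/2, 0, -√2/2), θ = 303°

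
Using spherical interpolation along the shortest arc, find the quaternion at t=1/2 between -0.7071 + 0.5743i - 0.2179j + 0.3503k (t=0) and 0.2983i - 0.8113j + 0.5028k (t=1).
-0.405 + 0.4998i - 0.5895j + 0.4886k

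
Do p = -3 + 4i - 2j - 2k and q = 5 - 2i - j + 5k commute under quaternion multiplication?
No: pq = 1 + 14i - 23j - 33k ≠ 1 + 38i + 9j - 17k = qp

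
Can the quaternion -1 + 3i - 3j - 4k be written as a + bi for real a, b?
No. The quaternion -1 + 3i - 3j - 4k has j-coefficient y = -3 and k-coefficient z = -4, not both zero, so it does not lie in the complex subalgebra spanned by 1 and i.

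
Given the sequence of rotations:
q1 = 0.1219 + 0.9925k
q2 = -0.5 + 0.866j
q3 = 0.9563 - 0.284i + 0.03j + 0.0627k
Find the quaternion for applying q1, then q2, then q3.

q2 · q1 = -0.0609 + 0.8595i + 0.1056j - 0.4963k
q3 · q2 · q1 = 0.2138 + 0.8177i + 0.0121j - 0.5342k
0.2138 + 0.8177i + 0.0121j - 0.5342k


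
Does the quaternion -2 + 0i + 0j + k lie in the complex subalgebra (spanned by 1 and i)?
No. The quaternion -2 + k has j-coefficient y = 0 and k-coefficient z = 1, not both zero, so it does not lie in the complex subalgebra spanned by 1 and i.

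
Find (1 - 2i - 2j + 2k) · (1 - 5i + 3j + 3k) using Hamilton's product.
-9 - 19i - 3j - 11k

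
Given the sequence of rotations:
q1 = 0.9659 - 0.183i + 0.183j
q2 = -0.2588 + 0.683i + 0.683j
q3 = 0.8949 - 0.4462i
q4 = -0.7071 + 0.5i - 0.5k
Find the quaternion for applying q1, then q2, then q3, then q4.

q2 · q1 = -0.25 + 0.7071i + 0.6123j + 0.25k
q3 · q2 · q1 = 0.0918 + 0.7443i + 0.6595j - 0.0495k
q4 · q3 · q2 · q1 = -0.4618 - 0.1506i - 0.8137j + 0.3189k
-0.4618 - 0.1506i - 0.8137j + 0.3189k


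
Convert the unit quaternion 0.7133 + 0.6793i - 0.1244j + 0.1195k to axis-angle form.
axis = (0.9692, -0.1775, 0.1705), θ = 89°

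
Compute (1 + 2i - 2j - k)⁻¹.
0.1 - 0.2i + 0.2j + 0.1k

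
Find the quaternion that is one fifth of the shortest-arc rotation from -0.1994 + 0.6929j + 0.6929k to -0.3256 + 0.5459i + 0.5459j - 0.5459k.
-0.2834 + 0.1623i + 0.8106j + 0.4861k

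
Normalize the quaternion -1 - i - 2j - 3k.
-0.2582 - 0.2582i - 0.5164j - 0.7746k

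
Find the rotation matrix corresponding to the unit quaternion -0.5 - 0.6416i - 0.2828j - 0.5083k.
[[0.3233, -0.1454, 0.9351], [0.8712, -0.34, -0.3541], [0.3695, 0.9291, 0.0167]]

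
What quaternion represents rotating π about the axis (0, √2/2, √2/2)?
0.7071j + 0.7071k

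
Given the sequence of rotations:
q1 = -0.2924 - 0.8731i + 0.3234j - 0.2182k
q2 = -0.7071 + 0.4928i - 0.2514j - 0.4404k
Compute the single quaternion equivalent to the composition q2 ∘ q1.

q2 · q1 = 0.6222 + 0.6706i + 0.3369j + 0.2229k
0.6222 + 0.6706i + 0.3369j + 0.2229k


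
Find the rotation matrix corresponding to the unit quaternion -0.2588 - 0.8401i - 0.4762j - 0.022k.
[[0.5455, 0.7887, 0.2834], [0.8115, -0.4125, -0.4139], [-0.2095, 0.4558, -0.8651]]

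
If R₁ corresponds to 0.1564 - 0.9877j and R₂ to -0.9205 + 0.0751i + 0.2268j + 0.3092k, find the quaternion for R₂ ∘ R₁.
0.08 + 0.3171i + 0.9446j - 0.0258k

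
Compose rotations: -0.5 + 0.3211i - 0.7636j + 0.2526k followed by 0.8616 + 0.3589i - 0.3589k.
-0.4554 - 0.1768i - 0.8638j + 0.123k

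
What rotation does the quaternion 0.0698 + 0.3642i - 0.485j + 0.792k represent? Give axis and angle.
axis = (0.3651, -0.4862, 0.7939), θ = 172°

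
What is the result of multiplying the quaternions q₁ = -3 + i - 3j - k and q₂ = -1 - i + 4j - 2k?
14 + 12i - 6j + 8k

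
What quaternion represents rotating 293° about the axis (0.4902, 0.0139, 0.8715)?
-0.8339 + 0.2706i + 0.0077j + 0.481k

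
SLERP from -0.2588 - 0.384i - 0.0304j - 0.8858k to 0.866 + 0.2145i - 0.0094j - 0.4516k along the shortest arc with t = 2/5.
0.2831 - 0.1788i - 0.0289j - 0.9418k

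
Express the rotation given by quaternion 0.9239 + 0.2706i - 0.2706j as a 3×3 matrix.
[[0.8536, -0.1464, -0.5], [-0.1464, 0.8536, -0.5], [0.5, 0.5, 0.7071]]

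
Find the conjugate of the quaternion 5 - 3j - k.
5 + 3j + k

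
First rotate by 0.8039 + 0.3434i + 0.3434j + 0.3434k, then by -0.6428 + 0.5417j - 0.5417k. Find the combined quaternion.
-0.5167 + 0.1513i + 0.0287j - 0.8422k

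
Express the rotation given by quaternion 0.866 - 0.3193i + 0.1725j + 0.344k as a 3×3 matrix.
[[0.7038, -0.706, 0.0791], [0.4856, 0.5594, 0.6717], [-0.5184, -0.4343, 0.7366]]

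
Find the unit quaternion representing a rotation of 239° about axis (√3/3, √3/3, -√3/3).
-0.4924 + 0.5025i + 0.5025j - 0.5025k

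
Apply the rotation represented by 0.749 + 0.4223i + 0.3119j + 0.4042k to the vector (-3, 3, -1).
(-3.271, -1.277, 2.583)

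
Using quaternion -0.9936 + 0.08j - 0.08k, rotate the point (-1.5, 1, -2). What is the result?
(-1.303, 0.774, -2.226)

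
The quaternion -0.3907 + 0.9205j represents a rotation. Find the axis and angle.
axis = (0, 1, 0), θ = 226°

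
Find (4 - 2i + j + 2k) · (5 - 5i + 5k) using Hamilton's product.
-25i + 5j + 35k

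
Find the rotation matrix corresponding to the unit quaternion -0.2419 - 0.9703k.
[[-0.883, -0.4694, 0], [0.4694, -0.883, 0], [0, 0, 1]]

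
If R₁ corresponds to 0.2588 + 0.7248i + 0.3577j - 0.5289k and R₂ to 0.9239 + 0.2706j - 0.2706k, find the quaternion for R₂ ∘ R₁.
-0.0008 + 0.6233i + 0.2044j - 0.7548k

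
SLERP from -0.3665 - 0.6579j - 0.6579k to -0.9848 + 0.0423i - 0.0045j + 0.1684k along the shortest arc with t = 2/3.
-0.9431 + 0.0336i - 0.2922j - 0.1548k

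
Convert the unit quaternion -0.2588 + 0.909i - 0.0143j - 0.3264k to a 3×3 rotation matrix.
[[0.7865, -0.1949, -0.586], [0.1429, -0.8656, 0.4798], [-0.6008, -0.4612, -0.653]]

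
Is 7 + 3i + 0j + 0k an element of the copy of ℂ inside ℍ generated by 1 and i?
Yes. The quaternion 7 + 3i has j- and k-coefficients y = z = 0, so it lies in the complex subalgebra spanned by 1 and i.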